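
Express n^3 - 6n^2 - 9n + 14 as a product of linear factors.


Try integer roots (divisors of 14). n=7: p(7)=0.
Divide out (n - 7): quotient is n^2 + n - 2.
Factor the quadratic: (n - 1)(n + 2)
Result: (n - 7)(n - 1)(n + 2)


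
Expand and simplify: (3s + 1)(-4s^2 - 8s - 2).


Distribute each term of the first polynomial:
  (3s)(-4s^2 - 8s - 2) = -12s^3 - 24s^2 - 6s
  (1)(-4s^2 - 8s - 2) = -4s^2 - 8s - 2
Sum: -12s^3 - 28s^2 - 14s - 2


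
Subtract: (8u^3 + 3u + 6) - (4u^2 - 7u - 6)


Distribute the minus sign:
  (8u^3 + 3u + 6)
- (4u^2 - 7u - 6)
Negate second polynomial: -4u^2 + 7u + 6
Add: 8u^3 - 4u^2 + 10u + 12


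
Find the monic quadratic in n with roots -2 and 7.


p(n) = (n + 2)(n - 7)
Expand: n^2 - 5n - 14


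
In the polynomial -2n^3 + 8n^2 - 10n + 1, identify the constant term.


Read off the constant term: 1


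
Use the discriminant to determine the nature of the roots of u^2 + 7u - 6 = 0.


D = b^2 - 4ac = (7)^2 - 4(1)(-6) = 49 + 24 = 73
Since D > 0: two distinct irrational roots


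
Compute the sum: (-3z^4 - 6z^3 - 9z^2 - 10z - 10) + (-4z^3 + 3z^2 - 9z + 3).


Align terms by degree and add:
  -3z^4 - 6z^3 - 9z^2 - 10z - 10
  -4z^3 + 3z^2 - 9z + 3
= -3z^4 - 10z^3 - 6z^2 - 19z - 7


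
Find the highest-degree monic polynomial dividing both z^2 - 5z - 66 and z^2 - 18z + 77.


Factor each:
  z^2 - 5z - 66 = (z - 11)(z + 6)
  z^2 - 18z + 77 = (z - 11)(z - 7)
Common monic factor: z - 11


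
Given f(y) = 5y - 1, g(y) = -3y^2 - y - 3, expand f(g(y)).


Substitute g(y) into f:
f(g(y)) = 5*(-3y^2 - y - 3) + (-1)
Expand and combine: -15y^2 - 5y - 16


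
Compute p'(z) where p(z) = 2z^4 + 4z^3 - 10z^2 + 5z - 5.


Apply the power rule term by term:
  d/dz(2z^4) = 8z^3
  d/dz(4z^3) = 12z^2
  d/dz(-10z^2) = -20z
  d/dz(5z) = 5
  d/dz(-5) = 0
p'(z) = 8z^3 + 12z^2 - 20z + 5


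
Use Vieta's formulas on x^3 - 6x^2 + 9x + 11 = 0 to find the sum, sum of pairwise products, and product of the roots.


Monic cubic x^3+bx^2+cx+d=0: sum=-b, pairwise sum=c, product=-d.
b=-6, c=9, d=11
r1+r2+r3 = 6
r1r2+r1r3+r2r3 = 9
r1r2r3 = -11


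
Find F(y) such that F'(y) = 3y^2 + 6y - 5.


Reverse power rule on each term:
  ∫ 3y^2 dy = y^3
  ∫ 6y dy = 3y^2
  ∫ -5 dy = -5y
F(y) = y^3 + 3y^2 - 5y + C


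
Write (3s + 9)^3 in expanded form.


Expand (3s + 9)^3 by repeated multiplication:
  (3s + 9)^2 = 9s^2 + 54s + 81
= 27s^3 + 243s^2 + 729s + 729


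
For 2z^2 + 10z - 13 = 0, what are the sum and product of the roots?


For az^2+bz+c=0: sum = -b/a, product = c/a.
a=2, b=10, c=-13
Sum = -(10)/2 = -5
Product = (-13)/2 = -13/2


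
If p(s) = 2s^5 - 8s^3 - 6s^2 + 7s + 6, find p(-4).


Using direct substitution:
  2 * (-4)^5 = -2048
  0 * (-4)^4 = 0
  -8 * (-4)^3 = 512
  -6 * (-4)^2 = -96
  7 * (-4)^1 = -28
  constant: 6
Sum = -2048 + 0 + 512 - 96 - 28 + 6 = -1654


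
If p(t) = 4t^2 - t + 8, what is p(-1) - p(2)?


p(-1) = 13
p(2) = 22
p(-1) - p(2) = 13 - 22 = -9


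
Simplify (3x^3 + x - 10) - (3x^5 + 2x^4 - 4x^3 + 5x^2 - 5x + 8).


Distribute the minus sign:
  (3x^3 + x - 10)
- (3x^5 + 2x^4 - 4x^3 + 5x^2 - 5x + 8)
Negate second polynomial: -3x^5 - 2x^4 + 4x^3 - 5x^2 + 5x - 8
Add: -3x^5 - 2x^4 + 7x^3 - 5x^2 + 6x - 18


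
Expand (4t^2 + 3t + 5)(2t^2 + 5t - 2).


Distribute each term of the first polynomial:
  (4t^2)(2t^2 + 5t - 2) = 8t^4 + 20t^3 - 8t^2
  (3t)(2t^2 + 5t - 2) = 6t^3 + 15t^2 - 6t
  (5)(2t^2 + 5t - 2) = 10t^2 + 25t - 10
Sum: 8t^4 + 26t^3 + 17t^2 + 19t - 10


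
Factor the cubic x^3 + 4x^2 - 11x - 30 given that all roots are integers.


Try integer roots (divisors of -30). x=-5: p(-5)=0.
Divide out (x + 5): quotient is x^2 - x - 6.
Factor the quadratic: (x + 2)(x - 3)
Result: (x + 5)(x + 2)(x - 3)


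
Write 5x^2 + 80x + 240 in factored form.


Roots satisfy r1 + r2 = -b/a = -16 and r1*r2 = c/a = 48.
So r1 = -12, r2 = -4.
5x^2 + 80x + 240 = 5(x - r1)(x - r2) = 5(x + 12)(x + 4)


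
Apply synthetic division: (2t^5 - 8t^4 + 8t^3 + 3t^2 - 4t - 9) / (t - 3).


Synthetic division with c = 3. Coefficients: 2, -8, 8, 3, -4, -9
Bring down 2.
  2 * 3 = 6; 6 - 8 = -2
  -2 * 3 = -6; -6 + 8 = 2
  2 * 3 = 6; 6 + 3 = 9
  9 * 3 = 27; 27 - 4 = 23
  23 * 3 = 69; 69 - 9 = 60
Quotient: 2t^4 - 2t^3 + 2t^2 + 9t + 23, Remainder: 60


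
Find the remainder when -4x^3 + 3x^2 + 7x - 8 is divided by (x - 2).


By the Remainder Theorem, the remainder equals p(2):
  -4*(2)^3 = -32
  3*(2)^2 = 12
  7*(2)^1 = 14
  constant: -8
Sum: -32 + 12 + 14 - 8 = -14


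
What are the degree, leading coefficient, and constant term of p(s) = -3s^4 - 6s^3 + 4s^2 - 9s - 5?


Highest power of s is 4, with coefficient -3. Constant term is -5.
Degree = 4, leading coefficient = -3, constant term = -5


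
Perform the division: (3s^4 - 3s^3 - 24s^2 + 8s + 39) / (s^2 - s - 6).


(3s^4 - 3s^3 - 24s^2 + 8s + 39) / (s^2 - s - 6)
Step 1: 3s^2 * (s^2 - s - 6) = 3s^4 - 3s^3 - 18s^2; subtract.
Step 2: 0 * (s^2 - s - 6) = 0; subtract.
Step 3: -6 * (s^2 - s - 6) = -6s^2 + 6s + 36; subtract.
Quotient: 3s^2 - 6, Remainder: 2s + 3


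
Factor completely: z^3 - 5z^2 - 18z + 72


Try integer roots (divisors of 72). z=3: p(3)=0.
Divide out (z - 3): quotient is z^2 - 2z - 24.
Factor the quadratic: (z + 4)(z - 6)
Result: (z - 3)(z + 4)(z - 6)


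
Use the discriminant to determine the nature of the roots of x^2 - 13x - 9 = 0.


D = b^2 - 4ac = (-13)^2 - 4(1)(-9) = 169 + 36 = 205
Since D > 0: two distinct irrational roots


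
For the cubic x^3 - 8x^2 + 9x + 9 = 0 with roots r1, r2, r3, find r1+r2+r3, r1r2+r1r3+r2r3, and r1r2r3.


Monic cubic x^3+bx^2+cx+d=0: sum=-b, pairwise sum=c, product=-d.
b=-8, c=9, d=9
r1+r2+r3 = 8
r1r2+r1r3+r2r3 = 9
r1r2r3 = -9


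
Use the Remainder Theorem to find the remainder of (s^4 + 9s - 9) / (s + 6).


By the Remainder Theorem, the remainder equals p(-6):
  1*(-6)^4 = 1296
  0*(-6)^3 = 0
  0*(-6)^2 = 0
  9*(-6)^1 = -54
  constant: -9
Sum: 1296 + 0 + 0 - 54 - 9 = 1233


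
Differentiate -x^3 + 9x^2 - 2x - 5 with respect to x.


Apply the power rule term by term:
  d/dx(-x^3) = -3x^2
  d/dx(9x^2) = 18x
  d/dx(-2x) = -2
  d/dx(-5) = 0
p'(x) = -3x^2 + 18x - 2


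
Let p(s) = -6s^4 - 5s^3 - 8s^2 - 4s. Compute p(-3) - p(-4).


p(-3) = -411
p(-4) = -1328
p(-3) - p(-4) = -411 + 1328 = 917


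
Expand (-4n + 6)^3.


Expand (-4n + 6)^3 by repeated multiplication:
  (-4n + 6)^2 = 16n^2 - 48n + 36
= -64n^3 + 288n^2 - 432n + 216


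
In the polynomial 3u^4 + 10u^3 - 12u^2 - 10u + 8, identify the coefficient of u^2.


Read off the coefficient of u^2: -12


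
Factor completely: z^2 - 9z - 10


Roots satisfy r1 + r2 = -b/a = 9 and r1*r2 = c/a = -10.
So r1 = -1, r2 = 10.
z^2 - 9z - 10 = (z - r1)(z - r2) = (z + 1)(z - 10)


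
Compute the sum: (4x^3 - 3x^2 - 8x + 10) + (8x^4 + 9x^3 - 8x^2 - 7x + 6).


Align terms by degree and add:
  4x^3 - 3x^2 - 8x + 10
+ 8x^4 + 9x^3 - 8x^2 - 7x + 6
= 8x^4 + 13x^3 - 11x^2 - 15x + 16


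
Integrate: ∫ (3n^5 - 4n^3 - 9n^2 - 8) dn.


Reverse power rule on each term:
  ∫ 3n^5 dn = (1/2)n^6
  ∫ -4n^3 dn = -n^4
  ∫ -9n^2 dn = -3n^3
  ∫ -8 dn = -8n
F(n) = (1/2)n^6 - n^4 - 3n^3 - 8n + C


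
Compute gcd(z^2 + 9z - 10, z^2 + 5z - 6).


Factor each:
  z^2 + 9z - 10 = (z - 1)(z + 10)
  z^2 + 5z - 6 = (z - 1)(z + 6)
Common monic factor: z - 1


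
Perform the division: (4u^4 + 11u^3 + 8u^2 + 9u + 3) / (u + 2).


(4u^4 + 11u^3 + 8u^2 + 9u + 3) / (u + 2)
Step 1: 4u^3 * (u + 2) = 4u^4 + 8u^3; subtract.
Step 2: 3u^2 * (u + 2) = 3u^3 + 6u^2; subtract.
Step 3: 2u * (u + 2) = 2u^2 + 4u; subtract.
Step 4: 5 * (u + 2) = 5u + 10; subtract.
Quotient: 4u^3 + 3u^2 + 2u + 5, Remainder: -7


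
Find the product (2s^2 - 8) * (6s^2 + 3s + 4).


Distribute each term of the first polynomial:
  (2s^2)(6s^2 + 3s + 4) = 12s^4 + 6s^3 + 8s^2
  (-8)(6s^2 + 3s + 4) = -48s^2 - 24s - 32
Sum: 12s^4 + 6s^3 - 40s^2 - 24s - 32


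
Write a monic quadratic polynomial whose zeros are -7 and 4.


p(x) = (x + 7)(x - 4)
Expand: x^2 + 3x - 28


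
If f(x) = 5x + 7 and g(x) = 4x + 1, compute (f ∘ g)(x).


Substitute g(x) into f:
f(g(x)) = 5*(4x + 1) + 7
Expand and combine: 20x + 12


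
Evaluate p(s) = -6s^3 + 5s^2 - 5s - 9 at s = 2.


Using direct substitution:
  -6 * (2)^3 = -48
  5 * (2)^2 = 20
  -5 * (2)^1 = -10
  constant: -9
Sum = -48 + 20 - 10 - 9 = -47


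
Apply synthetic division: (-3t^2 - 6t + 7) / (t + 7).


Synthetic division with c = -7. Coefficients: -3, -6, 7
Bring down -3.
  -3 * -7 = 21; 21 - 6 = 15
  15 * -7 = -105; -105 + 7 = -98
Quotient: -3t + 15, Remainder: -98


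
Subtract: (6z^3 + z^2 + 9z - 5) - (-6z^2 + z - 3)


Distribute the minus sign:
  (6z^3 + z^2 + 9z - 5)
- (-6z^2 + z - 3)
Negate second polynomial: 6z^2 - z + 3
Add: 6z^3 + 7z^2 + 8z - 2


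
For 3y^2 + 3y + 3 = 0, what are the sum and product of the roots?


For ay^2+by+c=0: sum = -b/a, product = c/a.
a=3, b=3, c=3
Sum = -(3)/3 = -1
Product = (3)/3 = 1


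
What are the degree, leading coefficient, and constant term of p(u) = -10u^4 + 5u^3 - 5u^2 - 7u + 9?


Highest power of u is 4, with coefficient -10. Constant term is 9.
Degree = 4, leading coefficient = -10, constant term = 9


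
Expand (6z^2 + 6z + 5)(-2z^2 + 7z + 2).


Distribute each term of the first polynomial:
  (6z^2)(-2z^2 + 7z + 2) = -12z^4 + 42z^3 + 12z^2
  (6z)(-2z^2 + 7z + 2) = -12z^3 + 42z^2 + 12z
  (5)(-2z^2 + 7z + 2) = -10z^2 + 35z + 10
Sum: -12z^4 + 30z^3 + 44z^2 + 47z + 10


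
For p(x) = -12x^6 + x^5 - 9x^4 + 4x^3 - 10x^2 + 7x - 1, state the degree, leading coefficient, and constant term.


Highest power of x is 6, with coefficient -12. Constant term is -1.
Degree = 6, leading coefficient = -12, constant term = -1


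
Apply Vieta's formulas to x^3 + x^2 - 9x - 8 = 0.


Monic cubic x^3+bx^2+cx+d=0: sum=-b, pairwise sum=c, product=-d.
b=1, c=-9, d=-8
r1+r2+r3 = -1
r1r2+r1r3+r2r3 = -9
r1r2r3 = 8


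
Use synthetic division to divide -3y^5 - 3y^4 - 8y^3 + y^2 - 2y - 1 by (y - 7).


Synthetic division with c = 7. Coefficients: -3, -3, -8, 1, -2, -1
Bring down -3.
  -3 * 7 = -21; -21 - 3 = -24
  -24 * 7 = -168; -168 - 8 = -176
  -176 * 7 = -1232; -1232 + 1 = -1231
  -1231 * 7 = -8617; -8617 - 2 = -8619
  -8619 * 7 = -60333; -60333 - 1 = -60334
Quotient: -3y^4 - 24y^3 - 176y^2 - 1231y - 8619, Remainder: -60334


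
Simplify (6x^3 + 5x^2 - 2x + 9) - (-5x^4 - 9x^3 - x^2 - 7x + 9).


Distribute the minus sign:
  (6x^3 + 5x^2 - 2x + 9)
- (-5x^4 - 9x^3 - x^2 - 7x + 9)
Negate second polynomial: 5x^4 + 9x^3 + x^2 + 7x - 9
Add: 5x^4 + 15x^3 + 6x^2 + 5x


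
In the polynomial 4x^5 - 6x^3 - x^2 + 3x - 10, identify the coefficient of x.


Read off the coefficient of x: 3


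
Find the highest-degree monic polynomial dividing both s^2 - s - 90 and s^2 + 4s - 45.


Factor each:
  s^2 - s - 90 = (s + 9)(s - 10)
  s^2 + 4s - 45 = (s + 9)(s - 5)
Common monic factor: s + 9


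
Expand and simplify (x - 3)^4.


Expand (x - 3)^4 by repeated multiplication:
  (x - 3)^2 = x^2 - 6x + 9
  (x - 3)^3 = x^3 - 9x^2 + 27x - 27
= x^4 - 12x^3 + 54x^2 - 108x + 81


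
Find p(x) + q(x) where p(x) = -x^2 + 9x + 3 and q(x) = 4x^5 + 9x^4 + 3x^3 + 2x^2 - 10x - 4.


Align terms by degree and add:
  -x^2 + 9x + 3
+ 4x^5 + 9x^4 + 3x^3 + 2x^2 - 10x - 4
= 4x^5 + 9x^4 + 3x^3 + x^2 - x - 1


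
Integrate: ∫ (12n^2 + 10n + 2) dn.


Reverse power rule on each term:
  ∫ 12n^2 dn = 4n^3
  ∫ 10n dn = 5n^2
  ∫ 2 dn = 2n
F(n) = 4n^3 + 5n^2 + 2n + C


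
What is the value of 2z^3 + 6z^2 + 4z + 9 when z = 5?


Using direct substitution:
  2 * (5)^3 = 250
  6 * (5)^2 = 150
  4 * (5)^1 = 20
  constant: 9
Sum = 250 + 150 + 20 + 9 = 429


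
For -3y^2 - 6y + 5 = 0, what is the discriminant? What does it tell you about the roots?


D = b^2 - 4ac = (-6)^2 - 4(-3)(5) = 36 + 60 = 96
Since D > 0: two distinct irrational roots


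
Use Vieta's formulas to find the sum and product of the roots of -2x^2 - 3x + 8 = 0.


For ax^2+bx+c=0: sum = -b/a, product = c/a.
a=-2, b=-3, c=8
Sum = -(-3)/-2 = -3/2
Product = (8)/-2 = -4


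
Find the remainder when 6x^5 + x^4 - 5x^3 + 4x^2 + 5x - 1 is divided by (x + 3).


By the Remainder Theorem, the remainder equals p(-3):
  6*(-3)^5 = -1458
  1*(-3)^4 = 81
  -5*(-3)^3 = 135
  4*(-3)^2 = 36
  5*(-3)^1 = -15
  constant: -1
Sum: -1458 + 81 + 135 + 36 - 15 - 1 = -1222


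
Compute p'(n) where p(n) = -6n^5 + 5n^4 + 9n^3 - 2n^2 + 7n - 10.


Apply the power rule term by term:
  d/dn(-6n^5) = -30n^4
  d/dn(5n^4) = 20n^3
  d/dn(9n^3) = 27n^2
  d/dn(-2n^2) = -4n
  d/dn(7n) = 7
  d/dn(-10) = 0
p'(n) = -30n^4 + 20n^3 + 27n^2 - 4n + 7


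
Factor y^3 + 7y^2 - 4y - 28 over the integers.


Try integer roots (divisors of -28). y=-2: p(-2)=0.
Divide out (y + 2): quotient is y^2 + 5y - 14.
Factor the quadratic: (y - 2)(y + 7)
Result: (y + 2)(y - 2)(y + 7)


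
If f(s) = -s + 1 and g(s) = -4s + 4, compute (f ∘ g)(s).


Substitute g(s) into f:
f(g(s)) = -1*(-4s + 4) + 1
Expand and combine: 4s - 3


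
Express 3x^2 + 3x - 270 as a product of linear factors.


Roots satisfy r1 + r2 = -b/a = -1 and r1*r2 = c/a = -90.
So r1 = 9, r2 = -10.
3x^2 + 3x - 270 = 3(x - r1)(x - r2) = 3(x - 9)(x + 10)


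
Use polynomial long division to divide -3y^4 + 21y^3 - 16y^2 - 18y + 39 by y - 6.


(-3y^4 + 21y^3 - 16y^2 - 18y + 39) / (y - 6)
Step 1: -3y^3 * (y - 6) = -3y^4 + 18y^3; subtract.
Step 2: 3y^2 * (y - 6) = 3y^3 - 18y^2; subtract.
Step 3: 2y * (y - 6) = 2y^2 - 12y; subtract.
Step 4: -6 * (y - 6) = -6y + 36; subtract.
Quotient: -3y^3 + 3y^2 + 2y - 6, Remainder: 3


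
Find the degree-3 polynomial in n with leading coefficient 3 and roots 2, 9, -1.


p(n) = 3(n - 2)(n - 9)(n + 1)
Expand: 3n^3 - 30n^2 + 21n + 54


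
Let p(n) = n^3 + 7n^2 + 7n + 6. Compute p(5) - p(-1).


p(5) = 341
p(-1) = 5
p(5) - p(-1) = 341 - 5 = 336


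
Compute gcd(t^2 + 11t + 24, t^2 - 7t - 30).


Factor each:
  t^2 + 11t + 24 = (t + 3)(t + 8)
  t^2 - 7t - 30 = (t + 3)(t - 10)
Common monic factor: t + 3


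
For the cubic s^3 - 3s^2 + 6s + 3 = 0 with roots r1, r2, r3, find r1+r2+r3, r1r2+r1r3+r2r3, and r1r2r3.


Monic cubic s^3+bs^2+cs+d=0: sum=-b, pairwise sum=c, product=-d.
b=-3, c=6, d=3
r1+r2+r3 = 3
r1r2+r1r3+r2r3 = 6
r1r2r3 = -3


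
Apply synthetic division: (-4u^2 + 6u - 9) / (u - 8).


Synthetic division with c = 8. Coefficients: -4, 6, -9
Bring down -4.
  -4 * 8 = -32; -32 + 6 = -26
  -26 * 8 = -208; -208 - 9 = -217
Quotient: -4u - 26, Remainder: -217


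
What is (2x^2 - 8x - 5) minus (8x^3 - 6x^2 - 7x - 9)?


Distribute the minus sign:
  (2x^2 - 8x - 5)
- (8x^3 - 6x^2 - 7x - 9)
Negate second polynomial: -8x^3 + 6x^2 + 7x + 9
Add: -8x^3 + 8x^2 - x + 4


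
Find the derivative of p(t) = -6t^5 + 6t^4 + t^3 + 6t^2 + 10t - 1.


Apply the power rule term by term:
  d/dt(-6t^5) = -30t^4
  d/dt(6t^4) = 24t^3
  d/dt(t^3) = 3t^2
  d/dt(6t^2) = 12t
  d/dt(10t) = 10
  d/dt(-1) = 0
p'(t) = -30t^4 + 24t^3 + 3t^2 + 12t + 10


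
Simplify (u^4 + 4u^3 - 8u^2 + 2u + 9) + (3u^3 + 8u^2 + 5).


Align terms by degree and add:
  u^4 + 4u^3 - 8u^2 + 2u + 9
+ 3u^3 + 8u^2 + 5
= u^4 + 7u^3 + 2u + 14


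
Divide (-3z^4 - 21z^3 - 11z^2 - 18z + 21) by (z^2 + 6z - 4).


(-3z^4 - 21z^3 - 11z^2 - 18z + 21) / (z^2 + 6z - 4)
Step 1: -3z^2 * (z^2 + 6z - 4) = -3z^4 - 18z^3 + 12z^2; subtract.
Step 2: -3z * (z^2 + 6z - 4) = -3z^3 - 18z^2 + 12z; subtract.
Step 3: -5 * (z^2 + 6z - 4) = -5z^2 - 30z + 20; subtract.
Quotient: -3z^2 - 3z - 5, Remainder: 1


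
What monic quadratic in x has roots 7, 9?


p(x) = (x - 7)(x - 9)
Expand: x^2 - 16x + 63


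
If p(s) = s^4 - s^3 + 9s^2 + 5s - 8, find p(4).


Using direct substitution:
  1 * (4)^4 = 256
  -1 * (4)^3 = -64
  9 * (4)^2 = 144
  5 * (4)^1 = 20
  constant: -8
Sum = 256 - 64 + 144 + 20 - 8 = 348


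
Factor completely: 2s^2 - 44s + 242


Roots satisfy r1 + r2 = -b/a = 22 and r1*r2 = c/a = 121.
So r1 = 11, r2 = 11.
2s^2 - 44s + 242 = 2(s - r1)(s - r2) = 2(s - 11)(s - 11)


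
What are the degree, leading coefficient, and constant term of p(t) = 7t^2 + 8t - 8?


Highest power of t is 2, with coefficient 7. Constant term is -8.
Degree = 2, leading coefficient = 7, constant term = -8


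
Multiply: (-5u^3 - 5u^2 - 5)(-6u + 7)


Distribute each term of the first polynomial:
  (-5u^3)(-6u + 7) = 30u^4 - 35u^3
  (-5u^2)(-6u + 7) = 30u^3 - 35u^2
  (-5)(-6u + 7) = 30u - 35
Sum: 30u^4 - 5u^3 - 35u^2 + 30u - 35


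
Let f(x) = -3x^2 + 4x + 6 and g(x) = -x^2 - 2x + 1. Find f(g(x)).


Substitute g(x) into f:
f(g(x)) = -3*(-x^2 - 2x + 1)^2 + 4*(-x^2 - 2x + 1) + 6
(-x^2 - 2x + 1)^2 = x^4 + 4x^3 + 2x^2 - 4x + 1
Expand and combine: -3x^4 - 12x^3 - 10x^2 + 4x + 7


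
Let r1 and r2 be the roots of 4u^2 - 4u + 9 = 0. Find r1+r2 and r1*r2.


For au^2+bu+c=0: sum = -b/a, product = c/a.
a=4, b=-4, c=9
Sum = -(-4)/4 = 1
Product = (9)/4 = 9/4


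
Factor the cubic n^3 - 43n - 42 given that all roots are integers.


Try integer roots (divisors of -42). n=-6: p(-6)=0.
Divide out (n + 6): quotient is n^2 - 6n - 7.
Factor the quadratic: (n - 7)(n + 1)
Result: (n + 6)(n - 7)(n + 1)


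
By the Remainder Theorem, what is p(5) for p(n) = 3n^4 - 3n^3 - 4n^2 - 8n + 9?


By the Remainder Theorem, the remainder equals p(5):
  3*(5)^4 = 1875
  -3*(5)^3 = -375
  -4*(5)^2 = -100
  -8*(5)^1 = -40
  constant: 9
Sum: 1875 - 375 - 100 - 40 + 9 = 1369


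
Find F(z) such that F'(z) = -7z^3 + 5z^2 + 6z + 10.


Reverse power rule on each term:
  ∫ -7z^3 dz = -(7/4)z^4
  ∫ 5z^2 dz = (5/3)z^3
  ∫ 6z dz = 3z^2
  ∫ 10 dz = 10z
F(z) = -(7/4)z^4 + (5/3)z^3 + 3z^2 + 10z + C


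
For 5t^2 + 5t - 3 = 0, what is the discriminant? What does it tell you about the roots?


D = b^2 - 4ac = (5)^2 - 4(5)(-3) = 25 + 60 = 85
Since D > 0: two distinct irrational roots


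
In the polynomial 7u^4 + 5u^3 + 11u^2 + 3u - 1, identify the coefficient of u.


Read off the coefficient of u: 3


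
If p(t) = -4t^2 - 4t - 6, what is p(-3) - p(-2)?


p(-3) = -30
p(-2) = -14
p(-3) - p(-2) = -30 + 14 = -16


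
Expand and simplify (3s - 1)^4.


Expand (3s - 1)^4 by repeated multiplication:
  (3s - 1)^2 = 9s^2 - 6s + 1
  (3s - 1)^3 = 27s^3 - 27s^2 + 9s - 1
= 81s^4 - 108s^3 + 54s^2 - 12s + 1


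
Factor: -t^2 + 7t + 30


Roots satisfy r1 + r2 = -b/a = 7 and r1*r2 = c/a = -30.
So r1 = -3, r2 = 10.
-t^2 + 7t + 30 = -(t - r1)(t - r2) = -(t + 3)(t - 10)


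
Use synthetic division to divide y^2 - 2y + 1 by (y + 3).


Synthetic division with c = -3. Coefficients: 1, -2, 1
Bring down 1.
  1 * -3 = -3; -3 - 2 = -5
  -5 * -3 = 15; 15 + 1 = 16
Quotient: y - 5, Remainder: 16


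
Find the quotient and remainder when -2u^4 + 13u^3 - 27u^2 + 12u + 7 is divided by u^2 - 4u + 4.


(-2u^4 + 13u^3 - 27u^2 + 12u + 7) / (u^2 - 4u + 4)
Step 1: -2u^2 * (u^2 - 4u + 4) = -2u^4 + 8u^3 - 8u^2; subtract.
Step 2: 5u * (u^2 - 4u + 4) = 5u^3 - 20u^2 + 20u; subtract.
Step 3: 1 * (u^2 - 4u + 4) = u^2 - 4u + 4; subtract.
Quotient: -2u^2 + 5u + 1, Remainder: -4u + 3


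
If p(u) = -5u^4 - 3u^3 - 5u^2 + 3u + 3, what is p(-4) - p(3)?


p(-4) = -1177
p(3) = -519
p(-4) - p(3) = -1177 + 519 = -658


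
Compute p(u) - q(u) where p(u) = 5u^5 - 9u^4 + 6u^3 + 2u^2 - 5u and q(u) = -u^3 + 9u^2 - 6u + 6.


Distribute the minus sign:
  (5u^5 - 9u^4 + 6u^3 + 2u^2 - 5u)
- (-u^3 + 9u^2 - 6u + 6)
Negate second polynomial: u^3 - 9u^2 + 6u - 6
Add: 5u^5 - 9u^4 + 7u^3 - 7u^2 + u - 6


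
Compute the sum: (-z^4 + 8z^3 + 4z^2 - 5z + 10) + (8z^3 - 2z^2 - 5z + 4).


Align terms by degree and add:
  -z^4 + 8z^3 + 4z^2 - 5z + 10
+ 8z^3 - 2z^2 - 5z + 4
= -z^4 + 16z^3 + 2z^2 - 10z + 14


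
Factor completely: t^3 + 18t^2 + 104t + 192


Try integer roots (divisors of 192). t=-6: p(-6)=0.
Divide out (t + 6): quotient is t^2 + 12t + 32.
Factor the quadratic: (t + 8)(t + 4)
Result: (t + 6)(t + 8)(t + 4)


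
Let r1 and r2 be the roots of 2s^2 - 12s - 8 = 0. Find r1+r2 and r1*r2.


For as^2+bs+c=0: sum = -b/a, product = c/a.
a=2, b=-12, c=-8
Sum = -(-12)/2 = 6
Product = (-8)/2 = -4


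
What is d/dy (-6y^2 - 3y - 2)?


Apply the power rule term by term:
  d/dy(-6y^2) = -12y
  d/dy(-3y) = -3
  d/dy(-2) = 0
p'(y) = -12y - 3


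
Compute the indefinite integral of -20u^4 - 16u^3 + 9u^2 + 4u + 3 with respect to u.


Reverse power rule on each term:
  ∫ -20u^4 du = -4u^5
  ∫ -16u^3 du = -4u^4
  ∫ 9u^2 du = 3u^3
  ∫ 4u du = 2u^2
  ∫ 3 du = 3u
F(u) = -4u^5 - 4u^4 + 3u^3 + 2u^2 + 3u + C


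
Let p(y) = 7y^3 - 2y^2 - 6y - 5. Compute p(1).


Using direct substitution:
  7 * (1)^3 = 7
  -2 * (1)^2 = -2
  -6 * (1)^1 = -6
  constant: -5
Sum = 7 - 2 - 6 - 5 = -6


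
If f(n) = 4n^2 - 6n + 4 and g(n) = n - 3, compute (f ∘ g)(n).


Substitute g(n) into f:
f(g(n)) = 4*(n - 3)^2 + (-6)*(n - 3) + 4
(n - 3)^2 = n^2 - 6n + 9
Expand and combine: 4n^2 - 30n + 58


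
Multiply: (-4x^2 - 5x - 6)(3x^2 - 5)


Distribute each term of the first polynomial:
  (-4x^2)(3x^2 - 5) = -12x^4 + 20x^2
  (-5x)(3x^2 - 5) = -15x^3 + 25x
  (-6)(3x^2 - 5) = -18x^2 + 30
Sum: -12x^4 - 15x^3 + 2x^2 + 25x + 30


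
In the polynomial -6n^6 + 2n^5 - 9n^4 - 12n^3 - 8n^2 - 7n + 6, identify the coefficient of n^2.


Read off the coefficient of n^2: -8


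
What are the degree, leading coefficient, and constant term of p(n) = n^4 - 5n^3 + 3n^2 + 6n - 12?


Highest power of n is 4, with coefficient 1. Constant term is -12.
Degree = 4, leading coefficient = 1, constant term = -12


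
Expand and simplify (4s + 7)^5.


Expand (4s + 7)^5 by repeated multiplication:
  (4s + 7)^2 = 16s^2 + 56s + 49
  (4s + 7)^3 = 64s^3 + 336s^2 + 588s + 343
  (4s + 7)^4 = 256s^4 + 1792s^3 + 4704s^2 + 5488s + 2401
= 1024s^5 + 8960s^4 + 31360s^3 + 54880s^2 + 48020s + 16807


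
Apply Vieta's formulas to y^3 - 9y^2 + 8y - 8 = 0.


Monic cubic y^3+by^2+cy+d=0: sum=-b, pairwise sum=c, product=-d.
b=-9, c=8, d=-8
r1+r2+r3 = 9
r1r2+r1r3+r2r3 = 8
r1r2r3 = 8


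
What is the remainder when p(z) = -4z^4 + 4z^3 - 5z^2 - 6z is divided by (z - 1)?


By the Remainder Theorem, the remainder equals p(1):
  -4*(1)^4 = -4
  4*(1)^3 = 4
  -5*(1)^2 = -5
  -6*(1)^1 = -6
  constant: 0
Sum: -4 + 4 - 5 - 6 + 0 = -11


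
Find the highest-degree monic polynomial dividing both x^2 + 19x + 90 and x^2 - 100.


Factor each:
  x^2 + 19x + 90 = (x + 10)(x + 9)
  x^2 - 100 = (x + 10)(x - 10)
Common monic factor: x + 10


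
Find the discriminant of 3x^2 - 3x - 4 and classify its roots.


D = b^2 - 4ac = (-3)^2 - 4(3)(-4) = 9 + 48 = 57
Since D > 0: two distinct irrational roots


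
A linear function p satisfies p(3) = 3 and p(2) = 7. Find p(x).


p(x) = mx + b. Using p(3)=3, p(2)=7:
m = (3 - 7)/(3 - 2) = -4/1 = -4
b = 3 - m*(3) = 3 + 12 = 15
p(x) = -4x + 15


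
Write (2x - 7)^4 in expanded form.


Expand (2x - 7)^4 by repeated multiplication:
  (2x - 7)^2 = 4x^2 - 28x + 49
  (2x - 7)^3 = 8x^3 - 84x^2 + 294x - 343
= 16x^4 - 224x^3 + 1176x^2 - 2744x + 2401


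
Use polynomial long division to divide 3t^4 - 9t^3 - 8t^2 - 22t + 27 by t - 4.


(3t^4 - 9t^3 - 8t^2 - 22t + 27) / (t - 4)
Step 1: 3t^3 * (t - 4) = 3t^4 - 12t^3; subtract.
Step 2: 3t^2 * (t - 4) = 3t^3 - 12t^2; subtract.
Step 3: 4t * (t - 4) = 4t^2 - 16t; subtract.
Step 4: -6 * (t - 4) = -6t + 24; subtract.
Quotient: 3t^3 + 3t^2 + 4t - 6, Remainder: 3


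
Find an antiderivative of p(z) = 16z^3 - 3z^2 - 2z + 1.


Reverse power rule on each term:
  ∫ 16z^3 dz = 4z^4
  ∫ -3z^2 dz = -z^3
  ∫ -2z dz = -z^2
  ∫ 1 dz = z
F(z) = 4z^4 - z^3 - z^2 + z + C


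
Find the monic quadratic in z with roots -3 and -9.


p(z) = (z + 3)(z + 9)
Expand: z^2 + 12z + 27


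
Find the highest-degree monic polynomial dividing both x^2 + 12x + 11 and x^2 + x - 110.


Factor each:
  x^2 + 12x + 11 = (x + 11)(x + 1)
  x^2 + x - 110 = (x + 11)(x - 10)
Common monic factor: x + 11


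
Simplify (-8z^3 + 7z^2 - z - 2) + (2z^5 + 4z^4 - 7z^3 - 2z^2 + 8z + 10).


Align terms by degree and add:
  -8z^3 + 7z^2 - z - 2
+ 2z^5 + 4z^4 - 7z^3 - 2z^2 + 8z + 10
= 2z^5 + 4z^4 - 15z^3 + 5z^2 + 7z + 8


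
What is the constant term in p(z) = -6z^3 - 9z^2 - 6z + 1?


Read off the constant term: 1


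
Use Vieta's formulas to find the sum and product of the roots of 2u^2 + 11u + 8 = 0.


For au^2+bu+c=0: sum = -b/a, product = c/a.
a=2, b=11, c=8
Sum = -(11)/2 = -11/2
Product = (8)/2 = 4


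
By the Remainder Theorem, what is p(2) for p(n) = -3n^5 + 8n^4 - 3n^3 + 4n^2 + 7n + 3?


By the Remainder Theorem, the remainder equals p(2):
  -3*(2)^5 = -96
  8*(2)^4 = 128
  -3*(2)^3 = -24
  4*(2)^2 = 16
  7*(2)^1 = 14
  constant: 3
Sum: -96 + 128 - 24 + 16 + 14 + 3 = 41


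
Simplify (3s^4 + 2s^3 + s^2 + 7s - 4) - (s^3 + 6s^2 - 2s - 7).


Distribute the minus sign:
  (3s^4 + 2s^3 + s^2 + 7s - 4)
- (s^3 + 6s^2 - 2s - 7)
Negate second polynomial: -s^3 - 6s^2 + 2s + 7
Add: 3s^4 + s^3 - 5s^2 + 9s + 3


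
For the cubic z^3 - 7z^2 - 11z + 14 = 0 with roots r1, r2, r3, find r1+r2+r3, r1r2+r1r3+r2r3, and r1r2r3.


Monic cubic z^3+bz^2+cz+d=0: sum=-b, pairwise sum=c, product=-d.
b=-7, c=-11, d=14
r1+r2+r3 = 7
r1r2+r1r3+r2r3 = -11
r1r2r3 = -14


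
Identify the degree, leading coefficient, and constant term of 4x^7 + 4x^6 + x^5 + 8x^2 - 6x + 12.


Highest power of x is 7, with coefficient 4. Constant term is 12.
Degree = 7, leading coefficient = 4, constant term = 12


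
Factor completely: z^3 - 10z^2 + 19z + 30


Try integer roots (divisors of 30). z=-1: p(-1)=0.
Divide out (z + 1): quotient is z^2 - 11z + 30.
Factor the quadratic: (z - 5)(z - 6)
Result: (z + 1)(z - 5)(z - 6)


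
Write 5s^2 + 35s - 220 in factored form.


Roots satisfy r1 + r2 = -b/a = -7 and r1*r2 = c/a = -44.
So r1 = -11, r2 = 4.
5s^2 + 35s - 220 = 5(s - r1)(s - r2) = 5(s + 11)(s - 4)


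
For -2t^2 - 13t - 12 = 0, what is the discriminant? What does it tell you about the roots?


D = b^2 - 4ac = (-13)^2 - 4(-2)(-12) = 169 - 96 = 73
Since D > 0: two distinct irrational roots


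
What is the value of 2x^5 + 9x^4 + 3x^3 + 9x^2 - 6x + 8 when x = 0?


Using direct substitution:
  2 * (0)^5 = 0
  9 * (0)^4 = 0
  3 * (0)^3 = 0
  9 * (0)^2 = 0
  -6 * (0)^1 = 0
  constant: 8
Sum = 0 + 0 + 0 + 0 + 0 + 8 = 8


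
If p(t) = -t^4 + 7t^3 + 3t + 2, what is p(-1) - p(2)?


p(-1) = -9
p(2) = 48
p(-1) - p(2) = -9 - 48 = -57


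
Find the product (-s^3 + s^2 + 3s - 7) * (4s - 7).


Distribute each term of the first polynomial:
  (-s^3)(4s - 7) = -4s^4 + 7s^3
  (s^2)(4s - 7) = 4s^3 - 7s^2
  (3s)(4s - 7) = 12s^2 - 21s
  (-7)(4s - 7) = -28s + 49
Sum: -4s^4 + 11s^3 + 5s^2 - 49s + 49


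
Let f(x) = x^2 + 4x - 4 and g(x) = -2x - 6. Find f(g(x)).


Substitute g(x) into f:
f(g(x)) = 1*(-2x - 6)^2 + 4*(-2x - 6) + (-4)
(-2x - 6)^2 = 4x^2 + 24x + 36
Expand and combine: 4x^2 + 16x + 8


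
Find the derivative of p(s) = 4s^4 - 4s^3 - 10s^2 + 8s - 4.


Apply the power rule term by term:
  d/ds(4s^4) = 16s^3
  d/ds(-4s^3) = -12s^2
  d/ds(-10s^2) = -20s
  d/ds(8s) = 8
  d/ds(-4) = 0
p'(s) = 16s^3 - 12s^2 - 20s + 8


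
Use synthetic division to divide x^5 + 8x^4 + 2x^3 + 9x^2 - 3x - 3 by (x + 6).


Synthetic division with c = -6. Coefficients: 1, 8, 2, 9, -3, -3
Bring down 1.
  1 * -6 = -6; -6 + 8 = 2
  2 * -6 = -12; -12 + 2 = -10
  -10 * -6 = 60; 60 + 9 = 69
  69 * -6 = -414; -414 - 3 = -417
  -417 * -6 = 2502; 2502 - 3 = 2499
Quotient: x^4 + 2x^3 - 10x^2 + 69x - 417, Remainder: 2499


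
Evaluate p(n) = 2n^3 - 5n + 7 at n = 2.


Using direct substitution:
  2 * (2)^3 = 16
  0 * (2)^2 = 0
  -5 * (2)^1 = -10
  constant: 7
Sum = 16 + 0 - 10 + 7 = 13


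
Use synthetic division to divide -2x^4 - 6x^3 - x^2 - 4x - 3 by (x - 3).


Synthetic division with c = 3. Coefficients: -2, -6, -1, -4, -3
Bring down -2.
  -2 * 3 = -6; -6 - 6 = -12
  -12 * 3 = -36; -36 - 1 = -37
  -37 * 3 = -111; -111 - 4 = -115
  -115 * 3 = -345; -345 - 3 = -348
Quotient: -2x^3 - 12x^2 - 37x - 115, Remainder: -348


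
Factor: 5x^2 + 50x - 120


Roots satisfy r1 + r2 = -b/a = -10 and r1*r2 = c/a = -24.
So r1 = -12, r2 = 2.
5x^2 + 50x - 120 = 5(x - r1)(x - r2) = 5(x + 12)(x - 2)


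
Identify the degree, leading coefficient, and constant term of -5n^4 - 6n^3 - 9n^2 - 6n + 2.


Highest power of n is 4, with coefficient -5. Constant term is 2.
Degree = 4, leading coefficient = -5, constant term = 2


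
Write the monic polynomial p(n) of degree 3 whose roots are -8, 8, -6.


p(n) = (n + 8)(n - 8)(n + 6)
Expand: n^3 + 6n^2 - 64n - 384


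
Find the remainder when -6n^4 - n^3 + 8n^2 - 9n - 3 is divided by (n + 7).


By the Remainder Theorem, the remainder equals p(-7):
  -6*(-7)^4 = -14406
  -1*(-7)^3 = 343
  8*(-7)^2 = 392
  -9*(-7)^1 = 63
  constant: -3
Sum: -14406 + 343 + 392 + 63 - 3 = -13611


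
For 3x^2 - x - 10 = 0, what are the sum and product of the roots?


For ax^2+bx+c=0: sum = -b/a, product = c/a.
a=3, b=-1, c=-10
Sum = -(-1)/3 = 1/3
Product = (-10)/3 = -10/3


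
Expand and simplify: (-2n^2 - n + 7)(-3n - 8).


Distribute each term of the first polynomial:
  (-2n^2)(-3n - 8) = 6n^3 + 16n^2
  (-n)(-3n - 8) = 3n^2 + 8n
  (7)(-3n - 8) = -21n - 56
Sum: 6n^3 + 19n^2 - 13n - 56


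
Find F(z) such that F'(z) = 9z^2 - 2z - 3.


Reverse power rule on each term:
  ∫ 9z^2 dz = 3z^3
  ∫ -2z dz = -z^2
  ∫ -3 dz = -3z
F(z) = 3z^3 - z^2 - 3z + C


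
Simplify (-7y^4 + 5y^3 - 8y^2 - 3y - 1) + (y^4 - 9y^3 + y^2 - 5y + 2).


Align terms by degree and add:
  -7y^4 + 5y^3 - 8y^2 - 3y - 1
+ y^4 - 9y^3 + y^2 - 5y + 2
= -6y^4 - 4y^3 - 7y^2 - 8y + 1


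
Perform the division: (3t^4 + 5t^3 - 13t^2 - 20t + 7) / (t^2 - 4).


(3t^4 + 5t^3 - 13t^2 - 20t + 7) / (t^2 - 4)
Step 1: 3t^2 * (t^2 - 4) = 3t^4 - 12t^2; subtract.
Step 2: 5t * (t^2 - 4) = 5t^3 - 20t; subtract.
Step 3: -1 * (t^2 - 4) = -t^2 + 4; subtract.
Quotient: 3t^2 + 5t - 1, Remainder: 3


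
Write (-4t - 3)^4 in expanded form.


Expand (-4t - 3)^4 by repeated multiplication:
  (-4t - 3)^2 = 16t^2 + 24t + 9
  (-4t - 3)^3 = -64t^3 - 144t^2 - 108t - 27
= 256t^4 + 768t^3 + 864t^2 + 432t + 81


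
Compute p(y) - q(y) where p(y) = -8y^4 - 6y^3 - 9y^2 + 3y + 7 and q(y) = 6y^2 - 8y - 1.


Distribute the minus sign:
  (-8y^4 - 6y^3 - 9y^2 + 3y + 7)
- (6y^2 - 8y - 1)
Negate second polynomial: -6y^2 + 8y + 1
Add: -8y^4 - 6y^3 - 15y^2 + 11y + 8


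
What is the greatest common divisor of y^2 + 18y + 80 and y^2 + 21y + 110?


Factor each:
  y^2 + 18y + 80 = (y + 10)(y + 8)
  y^2 + 21y + 110 = (y + 10)(y + 11)
Common monic factor: y + 10


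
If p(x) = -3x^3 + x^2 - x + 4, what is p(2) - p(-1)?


p(2) = -18
p(-1) = 9
p(2) - p(-1) = -18 - 9 = -27


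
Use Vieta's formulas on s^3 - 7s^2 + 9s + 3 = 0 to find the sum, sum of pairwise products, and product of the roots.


Monic cubic s^3+bs^2+cs+d=0: sum=-b, pairwise sum=c, product=-d.
b=-7, c=9, d=3
r1+r2+r3 = 7
r1r2+r1r3+r2r3 = 9
r1r2r3 = -3


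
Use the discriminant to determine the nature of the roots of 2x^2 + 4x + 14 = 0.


D = b^2 - 4ac = (4)^2 - 4(2)(14) = 16 - 112 = -96
Since D < 0: two complex conjugate roots (no real roots)


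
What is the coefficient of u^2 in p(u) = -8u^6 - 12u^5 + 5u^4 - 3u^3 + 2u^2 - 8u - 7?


Read off the coefficient of u^2: 2


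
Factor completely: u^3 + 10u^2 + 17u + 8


Try integer roots (divisors of 8). u=-1: p(-1)=0.
Divide out (u + 1): quotient is u^2 + 9u + 8.
Factor the quadratic: (u + 1)(u + 8)
Result: (u + 1)(u + 1)(u + 8)


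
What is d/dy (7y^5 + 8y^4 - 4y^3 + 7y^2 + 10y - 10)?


Apply the power rule term by term:
  d/dy(7y^5) = 35y^4
  d/dy(8y^4) = 32y^3
  d/dy(-4y^3) = -12y^2
  d/dy(7y^2) = 14y
  d/dy(10y) = 10
  d/dy(-10) = 0
p'(y) = 35y^4 + 32y^3 - 12y^2 + 14y + 10


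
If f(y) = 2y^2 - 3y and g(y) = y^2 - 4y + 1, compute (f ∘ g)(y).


Substitute g(y) into f:
f(g(y)) = 2*(y^2 - 4y + 1)^2 + (-3)*(y^2 - 4y + 1)
(y^2 - 4y + 1)^2 = y^4 - 8y^3 + 18y^2 - 8y + 1
Expand and combine: 2y^4 - 16y^3 + 33y^2 - 4y - 1


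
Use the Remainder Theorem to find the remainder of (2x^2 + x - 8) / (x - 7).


By the Remainder Theorem, the remainder equals p(7):
  2*(7)^2 = 98
  1*(7)^1 = 7
  constant: -8
Sum: 98 + 7 - 8 = 97


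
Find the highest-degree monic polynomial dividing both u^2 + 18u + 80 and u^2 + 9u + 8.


Factor each:
  u^2 + 18u + 80 = (u + 8)(u + 10)
  u^2 + 9u + 8 = (u + 8)(u + 1)
Common monic factor: u + 8


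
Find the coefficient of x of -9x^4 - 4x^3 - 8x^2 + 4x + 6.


Read off the coefficient of x: 4


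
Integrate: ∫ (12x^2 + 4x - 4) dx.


Reverse power rule on each term:
  ∫ 12x^2 dx = 4x^3
  ∫ 4x dx = 2x^2
  ∫ -4 dx = -4x
F(x) = 4x^3 + 2x^2 - 4x + C


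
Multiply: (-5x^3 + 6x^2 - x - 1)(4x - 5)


Distribute each term of the first polynomial:
  (-5x^3)(4x - 5) = -20x^4 + 25x^3
  (6x^2)(4x - 5) = 24x^3 - 30x^2
  (-x)(4x - 5) = -4x^2 + 5x
  (-1)(4x - 5) = -4x + 5
Sum: -20x^4 + 49x^3 - 34x^2 + x + 5


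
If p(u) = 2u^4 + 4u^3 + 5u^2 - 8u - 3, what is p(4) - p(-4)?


p(4) = 813
p(-4) = 365
p(4) - p(-4) = 813 - 365 = 448


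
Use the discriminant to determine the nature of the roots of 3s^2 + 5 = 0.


D = b^2 - 4ac = (0)^2 - 4(3)(5) = 0 - 60 = -60
Since D < 0: two complex conjugate roots (no real roots)


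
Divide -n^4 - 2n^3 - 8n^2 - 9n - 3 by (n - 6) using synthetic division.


Synthetic division with c = 6. Coefficients: -1, -2, -8, -9, -3
Bring down -1.
  -1 * 6 = -6; -6 - 2 = -8
  -8 * 6 = -48; -48 - 8 = -56
  -56 * 6 = -336; -336 - 9 = -345
  -345 * 6 = -2070; -2070 - 3 = -2073
Quotient: -n^3 - 8n^2 - 56n - 345, Remainder: -2073


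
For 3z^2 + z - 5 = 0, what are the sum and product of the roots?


For az^2+bz+c=0: sum = -b/a, product = c/a.
a=3, b=1, c=-5
Sum = -(1)/3 = -1/3
Product = (-5)/3 = -5/3


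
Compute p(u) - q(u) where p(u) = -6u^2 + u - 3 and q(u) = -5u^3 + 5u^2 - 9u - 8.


Distribute the minus sign:
  (-6u^2 + u - 3)
- (-5u^3 + 5u^2 - 9u - 8)
Negate second polynomial: 5u^3 - 5u^2 + 9u + 8
Add: 5u^3 - 11u^2 + 10u + 5


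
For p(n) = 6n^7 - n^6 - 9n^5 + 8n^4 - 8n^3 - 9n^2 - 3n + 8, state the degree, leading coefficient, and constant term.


Highest power of n is 7, with coefficient 6. Constant term is 8.
Degree = 7, leading coefficient = 6, constant term = 8


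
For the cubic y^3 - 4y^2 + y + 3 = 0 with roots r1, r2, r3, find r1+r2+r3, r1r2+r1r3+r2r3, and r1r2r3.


Monic cubic y^3+by^2+cy+d=0: sum=-b, pairwise sum=c, product=-d.
b=-4, c=1, d=3
r1+r2+r3 = 4
r1r2+r1r3+r2r3 = 1
r1r2r3 = -3


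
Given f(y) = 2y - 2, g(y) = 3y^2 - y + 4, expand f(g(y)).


Substitute g(y) into f:
f(g(y)) = 2*(3y^2 - y + 4) + (-2)
Expand and combine: 6y^2 - 2y + 6


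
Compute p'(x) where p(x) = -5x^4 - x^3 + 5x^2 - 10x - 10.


Apply the power rule term by term:
  d/dx(-5x^4) = -20x^3
  d/dx(-x^3) = -3x^2
  d/dx(5x^2) = 10x
  d/dx(-10x) = -10
  d/dx(-10) = 0
p'(x) = -20x^3 - 3x^2 + 10x - 10


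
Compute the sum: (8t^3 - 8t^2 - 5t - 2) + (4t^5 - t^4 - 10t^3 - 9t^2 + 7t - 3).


Align terms by degree and add:
  8t^3 - 8t^2 - 5t - 2
+ 4t^5 - t^4 - 10t^3 - 9t^2 + 7t - 3
= 4t^5 - t^4 - 2t^3 - 17t^2 + 2t - 5


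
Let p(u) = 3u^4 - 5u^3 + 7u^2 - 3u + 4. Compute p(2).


Using direct substitution:
  3 * (2)^4 = 48
  -5 * (2)^3 = -40
  7 * (2)^2 = 28
  -3 * (2)^1 = -6
  constant: 4
Sum = 48 - 40 + 28 - 6 + 4 = 34


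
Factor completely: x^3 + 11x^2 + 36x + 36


Try integer roots (divisors of 36). x=-6: p(-6)=0.
Divide out (x + 6): quotient is x^2 + 5x + 6.
Factor the quadratic: (x + 2)(x + 3)
Result: (x + 6)(x + 2)(x + 3)


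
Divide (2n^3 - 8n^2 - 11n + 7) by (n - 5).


(2n^3 - 8n^2 - 11n + 7) / (n - 5)
Step 1: 2n^2 * (n - 5) = 2n^3 - 10n^2; subtract.
Step 2: 2n * (n - 5) = 2n^2 - 10n; subtract.
Step 3: -1 * (n - 5) = -n + 5; subtract.
Quotient: 2n^2 + 2n - 1, Remainder: 2


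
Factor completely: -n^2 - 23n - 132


Roots satisfy r1 + r2 = -b/a = -23 and r1*r2 = c/a = 132.
So r1 = -11, r2 = -12.
-n^2 - 23n - 132 = -(n - r1)(n - r2) = -(n + 11)(n + 12)


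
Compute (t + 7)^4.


Expand (t + 7)^4 by repeated multiplication:
  (t + 7)^2 = t^2 + 14t + 49
  (t + 7)^3 = t^3 + 21t^2 + 147t + 343
= t^4 + 28t^3 + 294t^2 + 1372t + 2401


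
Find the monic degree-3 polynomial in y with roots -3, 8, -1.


p(y) = (y + 3)(y - 8)(y + 1)
Expand: y^3 - 4y^2 - 29y - 24


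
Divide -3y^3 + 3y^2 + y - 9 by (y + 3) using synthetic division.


Synthetic division with c = -3. Coefficients: -3, 3, 1, -9
Bring down -3.
  -3 * -3 = 9; 9 + 3 = 12
  12 * -3 = -36; -36 + 1 = -35
  -35 * -3 = 105; 105 - 9 = 96
Quotient: -3y^2 + 12y - 35, Remainder: 96


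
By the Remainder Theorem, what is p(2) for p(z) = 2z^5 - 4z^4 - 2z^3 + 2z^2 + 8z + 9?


By the Remainder Theorem, the remainder equals p(2):
  2*(2)^5 = 64
  -4*(2)^4 = -64
  -2*(2)^3 = -16
  2*(2)^2 = 8
  8*(2)^1 = 16
  constant: 9
Sum: 64 - 64 - 16 + 8 + 16 + 9 = 17


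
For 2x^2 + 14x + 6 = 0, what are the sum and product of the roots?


For ax^2+bx+c=0: sum = -b/a, product = c/a.
a=2, b=14, c=6
Sum = -(14)/2 = -7
Product = (6)/2 = 3


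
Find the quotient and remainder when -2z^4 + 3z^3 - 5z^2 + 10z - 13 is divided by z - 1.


(-2z^4 + 3z^3 - 5z^2 + 10z - 13) / (z - 1)
Step 1: -2z^3 * (z - 1) = -2z^4 + 2z^3; subtract.
Step 2: z^2 * (z - 1) = z^3 - z^2; subtract.
Step 3: -4z * (z - 1) = -4z^2 + 4z; subtract.
Step 4: 6 * (z - 1) = 6z - 6; subtract.
Quotient: -2z^3 + z^2 - 4z + 6, Remainder: -7


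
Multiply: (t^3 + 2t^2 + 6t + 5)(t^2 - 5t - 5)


Distribute each term of the first polynomial:
  (t^3)(t^2 - 5t - 5) = t^5 - 5t^4 - 5t^3
  (2t^2)(t^2 - 5t - 5) = 2t^4 - 10t^3 - 10t^2
  (6t)(t^2 - 5t - 5) = 6t^3 - 30t^2 - 30t
  (5)(t^2 - 5t - 5) = 5t^2 - 25t - 25
Sum: t^5 - 3t^4 - 9t^3 - 35t^2 - 55t - 25


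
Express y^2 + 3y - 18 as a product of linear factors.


Roots satisfy r1 + r2 = -b/a = -3 and r1*r2 = c/a = -18.
So r1 = 3, r2 = -6.
y^2 + 3y - 18 = (y - r1)(y - r2) = (y - 3)(y + 6)


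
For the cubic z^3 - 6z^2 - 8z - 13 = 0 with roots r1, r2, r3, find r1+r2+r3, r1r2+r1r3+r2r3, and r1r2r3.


Monic cubic z^3+bz^2+cz+d=0: sum=-b, pairwise sum=c, product=-d.
b=-6, c=-8, d=-13
r1+r2+r3 = 6
r1r2+r1r3+r2r3 = -8
r1r2r3 = 13


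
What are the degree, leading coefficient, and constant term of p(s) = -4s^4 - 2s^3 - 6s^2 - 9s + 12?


Highest power of s is 4, with coefficient -4. Constant term is 12.
Degree = 4, leading coefficient = -4, constant term = 12


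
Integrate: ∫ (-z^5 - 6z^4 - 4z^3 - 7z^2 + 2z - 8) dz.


Reverse power rule on each term:
  ∫ -z^5 dz = -(1/6)z^6
  ∫ -6z^4 dz = -(6/5)z^5
  ∫ -4z^3 dz = -z^4
  ∫ -7z^2 dz = -(7/3)z^3
  ∫ 2z dz = z^2
  ∫ -8 dz = -8z
F(z) = -(1/6)z^6 - (6/5)z^5 - z^4 - (7/3)z^3 + z^2 - 8z + C


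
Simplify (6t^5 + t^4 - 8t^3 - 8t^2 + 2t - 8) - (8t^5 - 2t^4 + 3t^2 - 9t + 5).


Distribute the minus sign:
  (6t^5 + t^4 - 8t^3 - 8t^2 + 2t - 8)
- (8t^5 - 2t^4 + 3t^2 - 9t + 5)
Negate second polynomial: -8t^5 + 2t^4 - 3t^2 + 9t - 5
Add: -2t^5 + 3t^4 - 8t^3 - 11t^2 + 11t - 13


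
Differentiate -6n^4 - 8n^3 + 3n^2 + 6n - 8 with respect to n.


Apply the power rule term by term:
  d/dn(-6n^4) = -24n^3
  d/dn(-8n^3) = -24n^2
  d/dn(3n^2) = 6n
  d/dn(6n) = 6
  d/dn(-8) = 0
p'(n) = -24n^3 - 24n^2 + 6n + 6


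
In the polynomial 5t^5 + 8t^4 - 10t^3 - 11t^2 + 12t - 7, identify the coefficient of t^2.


Read off the coefficient of t^2: -11


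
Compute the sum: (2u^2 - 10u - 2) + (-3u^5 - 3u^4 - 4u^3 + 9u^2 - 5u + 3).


Align terms by degree and add:
  2u^2 - 10u - 2
  -3u^5 - 3u^4 - 4u^3 + 9u^2 - 5u + 3
= -3u^5 - 3u^4 - 4u^3 + 11u^2 - 15u + 1
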